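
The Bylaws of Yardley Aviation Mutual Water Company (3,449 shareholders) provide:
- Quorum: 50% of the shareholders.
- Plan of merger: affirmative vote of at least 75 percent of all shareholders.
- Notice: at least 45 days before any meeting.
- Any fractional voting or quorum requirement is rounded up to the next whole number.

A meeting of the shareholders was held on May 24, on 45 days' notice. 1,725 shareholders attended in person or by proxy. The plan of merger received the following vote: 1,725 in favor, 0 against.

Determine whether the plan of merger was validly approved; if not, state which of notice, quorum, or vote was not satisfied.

Invalid — vote requirement not satisfied.

Notice: 45 days given; 45 required. Satisfied.
Quorum: 50% of 3,449 = 1,724.50, rounded up to 1,725; 1,725 present. Satisfied.
Vote: requires three-fourths of all shareholders (3,449); 3/4 of 3449 = 2586.75, rounded up to 2587, so 2,587 needed; 1,725 in favor. Not satisfied.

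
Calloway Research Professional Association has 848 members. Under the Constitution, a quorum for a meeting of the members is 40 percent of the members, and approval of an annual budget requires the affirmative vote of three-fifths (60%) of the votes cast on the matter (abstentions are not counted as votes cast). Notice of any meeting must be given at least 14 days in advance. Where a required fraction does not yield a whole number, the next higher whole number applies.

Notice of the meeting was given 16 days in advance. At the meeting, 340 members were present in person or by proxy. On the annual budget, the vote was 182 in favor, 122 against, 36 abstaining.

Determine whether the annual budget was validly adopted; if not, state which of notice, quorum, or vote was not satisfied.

Invalid — vote requirement not satisfied.

Notice: 16 days given; 14 required. Satisfied.
Quorum: 40% of 848 = 339.20, rounded up to 340; 340 present. Satisfied.
Vote: requires three-fifths of the votes cast (340 − 36 abstaining = 304); 3/5 of 304 = 182.40, rounded up to 183, so 183 needed; 182 in favor. Not satisfied.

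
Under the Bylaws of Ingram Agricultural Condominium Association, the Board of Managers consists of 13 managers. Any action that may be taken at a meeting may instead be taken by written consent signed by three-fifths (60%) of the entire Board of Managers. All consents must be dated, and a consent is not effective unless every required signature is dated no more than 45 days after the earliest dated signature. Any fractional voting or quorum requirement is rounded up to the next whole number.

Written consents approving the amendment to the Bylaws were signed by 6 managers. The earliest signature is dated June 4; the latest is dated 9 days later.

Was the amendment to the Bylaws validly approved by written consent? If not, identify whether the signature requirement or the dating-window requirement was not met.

Not effective — insufficient signatures.

Signatures required: three-fifths (60%) of 13 — 3/5 of 13 = 7.80, rounded up to 8, so 8 needed; 6 signed. Insufficient.
Dating window: the latest signature is 9 days after the earliest; the limit is 45 days. Within the window.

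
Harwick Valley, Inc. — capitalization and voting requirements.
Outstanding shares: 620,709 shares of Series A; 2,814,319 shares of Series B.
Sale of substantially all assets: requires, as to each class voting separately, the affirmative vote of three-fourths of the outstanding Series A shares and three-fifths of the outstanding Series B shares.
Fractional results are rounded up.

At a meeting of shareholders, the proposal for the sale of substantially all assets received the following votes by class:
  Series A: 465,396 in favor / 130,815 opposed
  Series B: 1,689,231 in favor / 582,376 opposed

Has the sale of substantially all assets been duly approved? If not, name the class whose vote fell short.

Series A: 3/4 of 620709 = 465531.75, rounded up to 465532; 465,532 required, 465,396 in favor — not approved.
Series B: 3/5 of 2814319 = 1688591.40, rounded up to 1688592; 1,688,592 required, 1,689,231 in favor — approved.

Not approved — the Series A shares did not give the required vote.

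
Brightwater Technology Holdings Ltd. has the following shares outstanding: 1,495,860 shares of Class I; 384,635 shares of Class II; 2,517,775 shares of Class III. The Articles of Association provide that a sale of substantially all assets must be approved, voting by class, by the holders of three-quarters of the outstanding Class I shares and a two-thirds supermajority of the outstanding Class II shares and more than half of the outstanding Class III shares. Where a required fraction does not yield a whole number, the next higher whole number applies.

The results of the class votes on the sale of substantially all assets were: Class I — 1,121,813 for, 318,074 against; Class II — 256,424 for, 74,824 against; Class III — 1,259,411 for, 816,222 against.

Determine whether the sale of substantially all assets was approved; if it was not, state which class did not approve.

Not approved — the Class I shares did not give the required vote.

Class I: 3/4 of 1495860 = 1121895; 1,121,895 required, 1,121,813 in favor — not approved.
Class II: 2/3 of 384635 = 256423.33, rounded up to 256424; 256,424 required, 256,424 in favor — approved.
Class III: a majority of 2517775 is 1258888; 1,258,888 required, 1,259,411 in favor — approved.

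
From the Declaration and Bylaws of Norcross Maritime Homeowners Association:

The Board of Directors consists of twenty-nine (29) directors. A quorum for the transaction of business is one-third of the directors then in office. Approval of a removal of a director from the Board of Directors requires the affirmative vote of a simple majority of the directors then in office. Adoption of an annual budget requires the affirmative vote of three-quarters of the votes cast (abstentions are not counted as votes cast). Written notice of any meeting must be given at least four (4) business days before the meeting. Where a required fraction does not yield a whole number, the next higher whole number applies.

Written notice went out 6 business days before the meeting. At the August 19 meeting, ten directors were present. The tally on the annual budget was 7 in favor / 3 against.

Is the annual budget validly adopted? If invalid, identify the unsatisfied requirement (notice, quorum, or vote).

Invalid — vote requirement not satisfied.

Notice: 6 business days given; 4 required (6 ≥ 4). Satisfied.
Quorum: 10 present; quorum is 10. Satisfied.
Vote: the annual budget requires three-fourths of the votes cast (10). 3/4 of 10 = 7.50, rounded up to 8, so 8 affirmative votes are needed; 7 voted in favor. Not satisfied.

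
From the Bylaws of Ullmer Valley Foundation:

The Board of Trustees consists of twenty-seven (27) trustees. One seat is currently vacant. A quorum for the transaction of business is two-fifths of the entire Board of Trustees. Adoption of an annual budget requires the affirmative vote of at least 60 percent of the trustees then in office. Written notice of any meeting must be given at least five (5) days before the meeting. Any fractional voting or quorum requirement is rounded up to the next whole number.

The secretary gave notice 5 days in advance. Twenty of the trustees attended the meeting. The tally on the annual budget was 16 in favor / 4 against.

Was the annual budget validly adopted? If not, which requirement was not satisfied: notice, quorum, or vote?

Valid — all requirements satisfied.

Notice: 5 days given; 5 required (5 ≥ 5). Satisfied.
Quorum: 20 present; quorum is 11. Satisfied.
Vote: the annual budget requires three-fifths of the trustees then in office (26). 3/5 of 26 = 15.60, rounded up to 16, so 16 affirmative votes are needed; 16 voted in favor. Satisfied.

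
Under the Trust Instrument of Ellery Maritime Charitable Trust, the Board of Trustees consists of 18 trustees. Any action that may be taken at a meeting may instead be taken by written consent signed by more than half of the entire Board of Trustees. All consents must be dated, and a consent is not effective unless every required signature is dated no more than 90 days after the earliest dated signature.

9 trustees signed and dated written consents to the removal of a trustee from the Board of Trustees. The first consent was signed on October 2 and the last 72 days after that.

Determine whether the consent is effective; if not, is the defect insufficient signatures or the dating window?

Signatures required: more than half of 18 — a majority of 18 is 10, so 10 needed; 9 signed. Insufficient.
Dating window: the latest signature is 72 days after the earliest; the limit is 90 days. Within the window.

Not effective — insufficient signatures.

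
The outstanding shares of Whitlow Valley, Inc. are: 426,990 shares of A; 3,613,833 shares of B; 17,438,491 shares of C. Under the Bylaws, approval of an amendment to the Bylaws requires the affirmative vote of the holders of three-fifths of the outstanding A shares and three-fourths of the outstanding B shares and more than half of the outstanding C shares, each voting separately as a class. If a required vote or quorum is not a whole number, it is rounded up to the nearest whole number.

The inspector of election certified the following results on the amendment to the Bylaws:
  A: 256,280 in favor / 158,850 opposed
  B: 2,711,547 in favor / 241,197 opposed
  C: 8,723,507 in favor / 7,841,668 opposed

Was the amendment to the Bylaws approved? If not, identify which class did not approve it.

Approved — every class gave the required vote.

A: 3/5 of 426990 = 256194; 256,194 required, 256,280 in favor — approved.
B: 3/4 of 3613833 = 2710374.75, rounded up to 2710375; 2,710,375 required, 2,711,547 in favor — approved.
C: a majority of 17438491 is 8719246; 8,719,246 required, 8,723,507 in favor — approved.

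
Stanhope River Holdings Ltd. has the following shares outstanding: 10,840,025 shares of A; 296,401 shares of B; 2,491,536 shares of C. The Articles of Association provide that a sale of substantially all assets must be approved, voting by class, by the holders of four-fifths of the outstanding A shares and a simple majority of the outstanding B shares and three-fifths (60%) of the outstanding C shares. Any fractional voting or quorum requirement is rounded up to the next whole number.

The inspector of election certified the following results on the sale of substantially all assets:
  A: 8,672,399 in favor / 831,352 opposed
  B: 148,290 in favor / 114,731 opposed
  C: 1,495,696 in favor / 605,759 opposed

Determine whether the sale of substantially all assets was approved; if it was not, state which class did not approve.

A: 4/5 of 10840025 = 8672020; 8,672,020 required, 8,672,399 in favor — approved.
B: a majority of 296401 is 148201; 148,201 required, 148,290 in favor — approved.
C: 3/5 of 2491536 = 1494921.60, rounded up to 1494922; 1,494,922 required, 1,495,696 in favor — approved.

Approved — every class gave the required vote.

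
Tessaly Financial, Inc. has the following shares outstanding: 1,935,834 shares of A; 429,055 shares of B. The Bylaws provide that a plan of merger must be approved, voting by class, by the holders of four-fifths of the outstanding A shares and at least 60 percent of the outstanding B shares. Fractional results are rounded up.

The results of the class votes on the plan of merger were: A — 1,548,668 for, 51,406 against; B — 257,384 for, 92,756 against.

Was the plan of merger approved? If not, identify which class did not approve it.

A: 4/5 of 1935834 = 1548667.20, rounded up to 1548668; 1,548,668 required, 1,548,668 in favor — approved.
B: 3/5 of 429055 = 257433; 257,433 required, 257,384 in favor — not approved.

Not approved — the B shares did not give the required vote.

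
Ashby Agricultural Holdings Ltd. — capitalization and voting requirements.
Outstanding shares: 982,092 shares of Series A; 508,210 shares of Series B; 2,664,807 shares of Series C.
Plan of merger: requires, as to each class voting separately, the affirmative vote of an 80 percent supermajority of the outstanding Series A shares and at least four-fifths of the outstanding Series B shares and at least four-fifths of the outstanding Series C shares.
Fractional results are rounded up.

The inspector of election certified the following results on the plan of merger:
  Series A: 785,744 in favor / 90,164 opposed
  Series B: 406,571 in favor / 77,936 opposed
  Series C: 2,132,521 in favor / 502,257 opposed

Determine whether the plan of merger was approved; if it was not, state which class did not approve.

Series A: 4/5 of 982092 = 785673.60, rounded up to 785674; 785,674 required, 785,744 in favor — approved.
Series B: 4/5 of 508210 = 406568; 406,568 required, 406,571 in favor — approved.
Series C: 4/5 of 2664807 = 2131845.60, rounded up to 2131846; 2,131,846 required, 2,132,521 in favor — approved.

Approved — every class gave the required vote.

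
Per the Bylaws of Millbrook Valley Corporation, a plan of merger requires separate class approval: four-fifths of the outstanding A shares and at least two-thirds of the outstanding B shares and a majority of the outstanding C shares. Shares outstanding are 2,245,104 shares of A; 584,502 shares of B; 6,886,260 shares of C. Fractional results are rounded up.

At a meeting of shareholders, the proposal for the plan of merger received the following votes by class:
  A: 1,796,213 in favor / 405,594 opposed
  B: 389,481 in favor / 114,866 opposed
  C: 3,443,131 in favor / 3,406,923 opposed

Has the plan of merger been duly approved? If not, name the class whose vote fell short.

Not approved — the B shares did not give the required vote.

A: 4/5 of 2245104 = 1796083.20, rounded up to 1796084; 1,796,084 required, 1,796,213 in favor — approved.
B: 2/3 of 584502 = 389668; 389,668 required, 389,481 in favor — not approved.
C: a majority of 6886260 is 3443131; 3,443,131 required, 3,443,131 in favor — approved.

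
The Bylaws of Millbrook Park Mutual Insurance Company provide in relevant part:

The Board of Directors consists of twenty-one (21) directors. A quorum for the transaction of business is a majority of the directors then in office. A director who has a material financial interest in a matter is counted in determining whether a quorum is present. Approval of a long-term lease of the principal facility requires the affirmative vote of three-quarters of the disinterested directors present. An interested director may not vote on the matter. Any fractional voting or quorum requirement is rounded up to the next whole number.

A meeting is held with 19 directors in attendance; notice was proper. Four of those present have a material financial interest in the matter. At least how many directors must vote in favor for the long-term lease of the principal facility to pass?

12

The long-term lease of the principal facility requires three-fourths of the disinterested directors present (19 − 4 = 15).
3/4 of 15 = 11.25, rounded up to 12.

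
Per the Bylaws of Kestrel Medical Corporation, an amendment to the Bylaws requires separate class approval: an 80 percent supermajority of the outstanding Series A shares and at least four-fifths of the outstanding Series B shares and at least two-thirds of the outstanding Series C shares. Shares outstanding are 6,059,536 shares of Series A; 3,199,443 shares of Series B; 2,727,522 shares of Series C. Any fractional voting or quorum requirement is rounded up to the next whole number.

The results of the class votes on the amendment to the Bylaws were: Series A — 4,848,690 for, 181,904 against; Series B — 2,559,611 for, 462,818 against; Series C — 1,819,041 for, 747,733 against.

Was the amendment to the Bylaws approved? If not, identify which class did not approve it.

Series A: 4/5 of 6059536 = 4847628.80, rounded up to 4847629; 4,847,629 required, 4,848,690 in favor — approved.
Series B: 4/5 of 3199443 = 2559554.40, rounded up to 2559555; 2,559,555 required, 2,559,611 in favor — approved.
Series C: 2/3 of 2727522 = 1818348; 1,818,348 required, 1,819,041 in favor — approved.

Approved — every class gave the required vote.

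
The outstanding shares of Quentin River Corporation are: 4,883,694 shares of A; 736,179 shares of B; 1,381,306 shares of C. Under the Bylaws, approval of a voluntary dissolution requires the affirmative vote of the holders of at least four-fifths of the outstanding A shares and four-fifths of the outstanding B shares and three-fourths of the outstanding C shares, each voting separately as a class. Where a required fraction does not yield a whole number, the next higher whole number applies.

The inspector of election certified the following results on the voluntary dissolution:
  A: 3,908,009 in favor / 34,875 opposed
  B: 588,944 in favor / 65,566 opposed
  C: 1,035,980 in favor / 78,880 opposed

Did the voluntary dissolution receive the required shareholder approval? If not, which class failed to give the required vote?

Approved — every class gave the required vote.

A: 4/5 of 4883694 = 3906955.20, rounded up to 3906956; 3,906,956 required, 3,908,009 in favor — approved.
B: 4/5 of 736179 = 588943.20, rounded up to 588944; 588,944 required, 588,944 in favor — approved.
C: 3/4 of 1381306 = 1035979.50, rounded up to 1035980; 1,035,980 required, 1,035,980 in favor — approved.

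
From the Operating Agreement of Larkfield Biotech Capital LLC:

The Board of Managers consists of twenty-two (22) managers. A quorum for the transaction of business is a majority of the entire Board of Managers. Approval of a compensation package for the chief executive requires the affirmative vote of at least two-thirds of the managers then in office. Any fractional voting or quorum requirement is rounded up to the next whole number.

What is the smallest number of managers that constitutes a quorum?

A majority of 22 is 12.

12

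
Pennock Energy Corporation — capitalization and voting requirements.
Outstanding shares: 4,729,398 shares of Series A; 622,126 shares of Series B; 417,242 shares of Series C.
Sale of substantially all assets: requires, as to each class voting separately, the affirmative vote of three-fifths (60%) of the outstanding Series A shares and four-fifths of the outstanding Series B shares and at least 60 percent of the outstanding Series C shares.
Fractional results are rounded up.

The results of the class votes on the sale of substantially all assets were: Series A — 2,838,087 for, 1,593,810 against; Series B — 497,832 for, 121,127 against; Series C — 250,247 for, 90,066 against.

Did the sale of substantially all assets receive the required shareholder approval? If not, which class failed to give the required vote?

Not approved — the Series C shares did not give the required vote.

Series A: 3/5 of 4729398 = 2837638.80, rounded up to 2837639; 2,837,639 required, 2,838,087 in favor — approved.
Series B: 4/5 of 622126 = 497700.80, rounded up to 497701; 497,701 required, 497,832 in favor — approved.
Series C: 3/5 of 417242 = 250345.20, rounded up to 250346; 250,346 required, 250,247 in favor — not approved.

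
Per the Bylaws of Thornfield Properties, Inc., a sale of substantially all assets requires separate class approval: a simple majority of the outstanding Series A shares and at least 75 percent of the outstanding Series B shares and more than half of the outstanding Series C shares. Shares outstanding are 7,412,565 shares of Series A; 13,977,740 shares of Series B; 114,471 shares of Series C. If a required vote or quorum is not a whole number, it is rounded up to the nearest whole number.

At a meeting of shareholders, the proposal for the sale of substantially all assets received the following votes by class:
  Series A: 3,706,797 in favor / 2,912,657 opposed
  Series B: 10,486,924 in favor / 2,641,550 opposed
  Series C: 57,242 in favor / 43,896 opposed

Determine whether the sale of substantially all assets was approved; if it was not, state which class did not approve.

Series A: a majority of 7412565 is 3706283; 3,706,283 required, 3,706,797 in favor — approved.
Series B: 3/4 of 13977740 = 10483305; 10,483,305 required, 10,486,924 in favor — approved.
Series C: a majority of 114471 is 57236; 57,236 required, 57,242 in favor — approved.

Approved — every class gave the required vote.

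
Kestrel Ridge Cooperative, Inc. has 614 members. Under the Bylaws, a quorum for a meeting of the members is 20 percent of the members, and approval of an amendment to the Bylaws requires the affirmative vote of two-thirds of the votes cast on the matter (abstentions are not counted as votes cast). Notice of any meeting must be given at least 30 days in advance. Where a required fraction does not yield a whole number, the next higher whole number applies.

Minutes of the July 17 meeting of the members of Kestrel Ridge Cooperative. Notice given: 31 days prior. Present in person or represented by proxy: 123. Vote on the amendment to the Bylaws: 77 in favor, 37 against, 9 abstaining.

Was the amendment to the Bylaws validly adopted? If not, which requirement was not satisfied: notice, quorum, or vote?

Notice: 31 days given; 30 required. Satisfied.
Quorum: 20% of 614 = 122.80, rounded up to 123; 123 present. Satisfied.
Vote: requires two-thirds of the votes cast (123 − 9 abstaining = 114); 2/3 of 114 = 76, so 76 needed; 77 in favor. Satisfied.

Valid — all requirements satisfied.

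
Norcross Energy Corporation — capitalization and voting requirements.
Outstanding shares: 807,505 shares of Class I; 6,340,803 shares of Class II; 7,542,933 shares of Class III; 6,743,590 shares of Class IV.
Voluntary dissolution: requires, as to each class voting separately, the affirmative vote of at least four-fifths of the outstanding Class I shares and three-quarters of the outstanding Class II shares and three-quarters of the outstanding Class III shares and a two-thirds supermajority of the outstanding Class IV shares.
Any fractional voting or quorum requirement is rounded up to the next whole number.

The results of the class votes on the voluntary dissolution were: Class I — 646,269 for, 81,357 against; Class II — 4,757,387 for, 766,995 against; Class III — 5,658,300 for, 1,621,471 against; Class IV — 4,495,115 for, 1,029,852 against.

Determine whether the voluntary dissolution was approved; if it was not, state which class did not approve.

Class I: 4/5 of 807505 = 646004; 646,004 required, 646,269 in favor — approved.
Class II: 3/4 of 6340803 = 4755602.25, rounded up to 4755603; 4,755,603 required, 4,757,387 in favor — approved.
Class III: 3/4 of 7542933 = 5657199.75, rounded up to 5657200; 5,657,200 required, 5,658,300 in favor — approved.
Class IV: 2/3 of 6743590 = 4495726.67, rounded up to 4495727; 4,495,727 required, 4,495,115 in favor — not approved.

Not approved — the Class IV shares did not give the required vote.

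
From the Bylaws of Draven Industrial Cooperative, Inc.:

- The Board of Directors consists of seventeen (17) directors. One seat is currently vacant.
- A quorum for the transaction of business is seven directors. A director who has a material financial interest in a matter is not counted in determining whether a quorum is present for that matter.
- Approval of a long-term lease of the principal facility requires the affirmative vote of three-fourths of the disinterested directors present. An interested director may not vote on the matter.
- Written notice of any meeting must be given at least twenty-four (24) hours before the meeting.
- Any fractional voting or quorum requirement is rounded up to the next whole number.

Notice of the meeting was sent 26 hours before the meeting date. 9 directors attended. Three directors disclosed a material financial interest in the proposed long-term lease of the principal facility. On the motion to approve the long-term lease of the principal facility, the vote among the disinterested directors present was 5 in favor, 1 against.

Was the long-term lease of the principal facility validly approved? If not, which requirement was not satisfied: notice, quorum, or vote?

Notice: 26 hours given; 24 required (26 ≥ 24). Satisfied.
Quorum: 9 present, but the 3 interested directors do not count, leaving 6. Quorum is 7. Not satisfied.
Vote: the long-term lease of the principal facility requires three-fourths of the disinterested directors present (9 − 3 = 6). 3/4 of 6 = 4.50, rounded up to 5, so 5 affirmative votes are needed; 5 voted in favor. Satisfied. (Moot — without a quorum no business can be validly transacted.)

Invalid — quorum requirement not satisfied.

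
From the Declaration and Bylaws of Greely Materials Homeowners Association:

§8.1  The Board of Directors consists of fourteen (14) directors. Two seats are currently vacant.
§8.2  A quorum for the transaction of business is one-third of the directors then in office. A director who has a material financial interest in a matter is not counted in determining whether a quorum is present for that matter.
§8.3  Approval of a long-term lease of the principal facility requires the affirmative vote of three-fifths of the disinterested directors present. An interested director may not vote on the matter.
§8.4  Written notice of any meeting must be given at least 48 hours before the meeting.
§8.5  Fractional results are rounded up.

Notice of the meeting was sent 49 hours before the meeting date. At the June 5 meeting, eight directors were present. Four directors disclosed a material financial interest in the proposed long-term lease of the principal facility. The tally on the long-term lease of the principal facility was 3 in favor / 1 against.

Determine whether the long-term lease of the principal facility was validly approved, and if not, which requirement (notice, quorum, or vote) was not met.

Valid — all requirements satisfied.

Notice: 49 hours given; 48 required (49 ≥ 48). Satisfied.
Quorum: 8 present, but the 4 interested directors do not count, leaving 4. Quorum is 4. Satisfied.
Vote: the long-term lease of the principal facility requires three-fifths of the disinterested directors present (8 − 4 = 4). 3/5 of 4 = 2.40, rounded up to 3, so 3 affirmative votes are needed; 3 voted in favor. Satisfied.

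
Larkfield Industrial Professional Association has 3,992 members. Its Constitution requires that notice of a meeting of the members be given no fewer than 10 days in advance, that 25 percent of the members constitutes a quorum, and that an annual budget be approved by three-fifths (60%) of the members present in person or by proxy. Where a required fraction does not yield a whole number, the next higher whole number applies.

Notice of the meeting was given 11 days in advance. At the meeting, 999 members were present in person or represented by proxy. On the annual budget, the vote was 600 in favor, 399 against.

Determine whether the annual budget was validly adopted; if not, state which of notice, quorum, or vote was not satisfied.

Valid — all requirements satisfied.

Notice: 11 days given; 10 required. Satisfied.
Quorum: 25% of 3,992 = 998; 999 present. Satisfied.
Vote: requires three-fifths of those present (999); 3/5 of 999 = 599.40, rounded up to 600, so 600 needed; 600 in favor. Satisfied.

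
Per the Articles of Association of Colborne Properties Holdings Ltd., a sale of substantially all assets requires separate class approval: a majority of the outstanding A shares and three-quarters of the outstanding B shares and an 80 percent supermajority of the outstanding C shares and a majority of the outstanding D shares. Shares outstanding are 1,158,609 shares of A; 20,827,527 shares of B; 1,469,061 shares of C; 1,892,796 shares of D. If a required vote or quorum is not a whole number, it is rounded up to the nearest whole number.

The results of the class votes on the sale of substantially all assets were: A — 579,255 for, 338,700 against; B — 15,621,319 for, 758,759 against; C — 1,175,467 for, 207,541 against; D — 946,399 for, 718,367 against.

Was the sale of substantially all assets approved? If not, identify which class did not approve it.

A: a majority of 1158609 is 579305; 579,305 required, 579,255 in favor — not approved.
B: 3/4 of 20827527 = 15620645.25, rounded up to 15620646; 15,620,646 required, 15,621,319 in favor — approved.
C: 4/5 of 1469061 = 1175248.80, rounded up to 1175249; 1,175,249 required, 1,175,467 in favor — approved.
D: a majority of 1892796 is 946399; 946,399 required, 946,399 in favor — approved.

Not approved — the A shares did not give the required vote.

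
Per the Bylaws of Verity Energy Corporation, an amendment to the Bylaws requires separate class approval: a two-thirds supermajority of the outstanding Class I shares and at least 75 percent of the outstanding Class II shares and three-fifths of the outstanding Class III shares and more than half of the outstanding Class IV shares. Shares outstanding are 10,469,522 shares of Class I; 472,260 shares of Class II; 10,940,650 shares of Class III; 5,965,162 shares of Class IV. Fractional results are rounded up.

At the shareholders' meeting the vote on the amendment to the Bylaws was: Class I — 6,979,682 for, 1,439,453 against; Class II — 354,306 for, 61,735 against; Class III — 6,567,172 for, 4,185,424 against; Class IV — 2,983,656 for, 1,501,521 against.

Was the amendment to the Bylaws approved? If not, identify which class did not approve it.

Approved — every class gave the required vote.

Class I: 2/3 of 10469522 = 6979681.33, rounded up to 6979682; 6,979,682 required, 6,979,682 in favor — approved.
Class II: 3/4 of 472260 = 354195; 354,195 required, 354,306 in favor — approved.
Class III: 3/5 of 10940650 = 6564390; 6,564,390 required, 6,567,172 in favor — approved.
Class IV: a majority of 5965162 is 2982582; 2,982,582 required, 2,983,656 in favor — approved.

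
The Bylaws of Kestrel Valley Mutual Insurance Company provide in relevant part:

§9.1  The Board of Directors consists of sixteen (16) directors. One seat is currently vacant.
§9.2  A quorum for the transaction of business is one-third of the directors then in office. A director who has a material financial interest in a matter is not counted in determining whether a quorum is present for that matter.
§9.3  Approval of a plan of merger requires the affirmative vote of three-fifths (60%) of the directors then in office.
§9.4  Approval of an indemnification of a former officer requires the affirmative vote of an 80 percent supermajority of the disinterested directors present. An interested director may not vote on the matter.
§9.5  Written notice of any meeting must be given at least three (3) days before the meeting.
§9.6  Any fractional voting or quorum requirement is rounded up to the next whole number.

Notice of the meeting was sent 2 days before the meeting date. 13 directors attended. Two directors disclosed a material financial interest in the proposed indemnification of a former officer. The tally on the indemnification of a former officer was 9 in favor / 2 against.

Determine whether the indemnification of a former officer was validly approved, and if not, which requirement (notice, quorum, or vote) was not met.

Invalid — notice requirement not satisfied.

Notice: 2 days given; 3 required (2 < 3). Not satisfied.
Quorum: 13 present, but the 2 interested directors do not count, leaving 11. Quorum is 5. Satisfied.
Vote: the indemnification of a former officer requires four-fifths of the disinterested directors present (13 − 2 = 11). 4/5 of 11 = 8.80, rounded up to 9, so 9 affirmative votes are needed; 9 voted in favor. Satisfied.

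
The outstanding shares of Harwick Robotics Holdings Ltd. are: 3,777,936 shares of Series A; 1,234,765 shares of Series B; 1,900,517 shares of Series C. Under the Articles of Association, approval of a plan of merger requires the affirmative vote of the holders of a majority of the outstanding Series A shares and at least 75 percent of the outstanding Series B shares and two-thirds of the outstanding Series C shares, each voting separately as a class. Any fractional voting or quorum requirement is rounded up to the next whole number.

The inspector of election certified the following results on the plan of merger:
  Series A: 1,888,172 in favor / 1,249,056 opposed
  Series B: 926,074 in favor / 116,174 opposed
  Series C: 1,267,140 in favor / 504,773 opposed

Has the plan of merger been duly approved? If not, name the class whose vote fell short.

Not approved — the Series A shares did not give the required vote.

Series A: a majority of 3777936 is 1888969; 1,888,969 required, 1,888,172 in favor — not approved.
Series B: 3/4 of 1234765 = 926073.75, rounded up to 926074; 926,074 required, 926,074 in favor — approved.
Series C: 2/3 of 1900517 = 1267011.33, rounded up to 1267012; 1,267,012 required, 1,267,140 in favor — approved.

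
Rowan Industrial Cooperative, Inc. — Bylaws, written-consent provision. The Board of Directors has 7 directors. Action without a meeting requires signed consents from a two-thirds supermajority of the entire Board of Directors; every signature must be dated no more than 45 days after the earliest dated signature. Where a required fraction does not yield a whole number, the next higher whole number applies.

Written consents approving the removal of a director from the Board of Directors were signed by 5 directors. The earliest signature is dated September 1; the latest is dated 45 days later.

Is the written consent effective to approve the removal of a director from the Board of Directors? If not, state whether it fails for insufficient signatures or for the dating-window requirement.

Signatures required: a two-thirds supermajority of 7 — 2/3 of 7 = 4.67, rounded up to 5, so 5 needed; 5 signed. Sufficient.
Dating window: the latest signature is 45 days after the earliest; the limit is 45 days. Within the window.

Effective — both the signature and dating-window requirements are satisfied.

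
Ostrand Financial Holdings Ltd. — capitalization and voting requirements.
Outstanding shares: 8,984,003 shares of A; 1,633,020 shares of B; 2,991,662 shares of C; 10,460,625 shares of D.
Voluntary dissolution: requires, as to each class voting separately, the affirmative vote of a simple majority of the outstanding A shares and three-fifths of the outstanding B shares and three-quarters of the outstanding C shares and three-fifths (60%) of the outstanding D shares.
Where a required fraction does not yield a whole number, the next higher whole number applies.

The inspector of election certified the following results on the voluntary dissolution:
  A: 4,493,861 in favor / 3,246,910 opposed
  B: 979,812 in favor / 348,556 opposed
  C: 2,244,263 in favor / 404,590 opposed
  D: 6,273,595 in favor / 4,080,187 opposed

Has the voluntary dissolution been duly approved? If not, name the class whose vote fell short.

Not approved — the D shares did not give the required vote.

A: a majority of 8984003 is 4492002; 4,492,002 required, 4,493,861 in favor — approved.
B: 3/5 of 1633020 = 979812; 979,812 required, 979,812 in favor — approved.
C: 3/4 of 2991662 = 2243746.50, rounded up to 2243747; 2,243,747 required, 2,244,263 in favor — approved.
D: 3/5 of 10460625 = 6276375; 6,276,375 required, 6,273,595 in favor — not approved.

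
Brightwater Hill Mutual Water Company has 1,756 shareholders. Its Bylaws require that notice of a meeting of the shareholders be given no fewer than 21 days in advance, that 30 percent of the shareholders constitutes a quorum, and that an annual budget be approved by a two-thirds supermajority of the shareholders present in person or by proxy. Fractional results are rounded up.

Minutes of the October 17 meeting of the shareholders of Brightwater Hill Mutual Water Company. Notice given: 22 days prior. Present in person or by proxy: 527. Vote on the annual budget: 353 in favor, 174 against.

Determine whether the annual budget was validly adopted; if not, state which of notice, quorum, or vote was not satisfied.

Valid — all requirements satisfied.

Notice: 22 days given; 21 required. Satisfied.
Quorum: 30% of 1,756 = 526.80, rounded up to 527; 527 present. Satisfied.
Vote: requires two-thirds of those present (527); 2/3 of 527 = 351.33, rounded up to 352, so 352 needed; 353 in favor. Satisfied.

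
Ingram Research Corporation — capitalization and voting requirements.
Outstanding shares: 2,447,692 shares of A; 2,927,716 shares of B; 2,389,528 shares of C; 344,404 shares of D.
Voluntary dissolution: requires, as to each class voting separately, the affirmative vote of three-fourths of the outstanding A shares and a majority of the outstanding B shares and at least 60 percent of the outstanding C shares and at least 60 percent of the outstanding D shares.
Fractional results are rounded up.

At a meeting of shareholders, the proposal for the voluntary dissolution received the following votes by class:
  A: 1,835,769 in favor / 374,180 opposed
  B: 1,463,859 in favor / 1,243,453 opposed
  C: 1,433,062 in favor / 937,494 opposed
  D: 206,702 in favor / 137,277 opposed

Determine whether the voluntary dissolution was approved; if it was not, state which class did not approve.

Not approved — the C shares did not give the required vote.

A: 3/4 of 2447692 = 1835769; 1,835,769 required, 1,835,769 in favor — approved.
B: a majority of 2927716 is 1463859; 1,463,859 required, 1,463,859 in favor — approved.
C: 3/5 of 2389528 = 1433716.80, rounded up to 1433717; 1,433,717 required, 1,433,062 in favor — not approved.
D: 3/5 of 344404 = 206642.40, rounded up to 206643; 206,643 required, 206,702 in favor — approved.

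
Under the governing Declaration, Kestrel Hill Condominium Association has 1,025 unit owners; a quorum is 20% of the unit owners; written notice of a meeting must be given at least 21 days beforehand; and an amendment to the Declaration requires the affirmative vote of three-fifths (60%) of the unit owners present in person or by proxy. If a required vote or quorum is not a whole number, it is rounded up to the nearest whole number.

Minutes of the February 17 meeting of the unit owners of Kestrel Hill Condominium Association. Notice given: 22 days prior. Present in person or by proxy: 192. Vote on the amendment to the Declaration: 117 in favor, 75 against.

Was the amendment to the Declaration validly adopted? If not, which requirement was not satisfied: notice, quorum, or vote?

Invalid — quorum requirement not satisfied.

Notice: 22 days given; 21 required. Satisfied.
Quorum: 20% of 1,025 = 205; 192 present. Not satisfied.
Vote: requires three-fifths of those present (192); 3/5 of 192 = 115.20, rounded up to 116, so 116 needed; 117 in favor. Satisfied.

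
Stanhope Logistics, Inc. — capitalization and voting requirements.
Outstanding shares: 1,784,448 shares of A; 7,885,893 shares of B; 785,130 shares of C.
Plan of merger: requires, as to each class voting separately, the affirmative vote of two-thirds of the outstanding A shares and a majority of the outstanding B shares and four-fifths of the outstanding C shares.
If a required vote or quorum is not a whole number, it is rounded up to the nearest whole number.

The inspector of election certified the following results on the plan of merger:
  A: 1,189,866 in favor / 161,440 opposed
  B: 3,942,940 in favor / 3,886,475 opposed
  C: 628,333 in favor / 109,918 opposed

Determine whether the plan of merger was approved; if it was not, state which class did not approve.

A: 2/3 of 1784448 = 1189632; 1,189,632 required, 1,189,866 in favor — approved.
B: a majority of 7885893 is 3942947; 3,942,947 required, 3,942,940 in favor — not approved.
C: 4/5 of 785130 = 628104; 628,104 required, 628,333 in favor — approved.

Not approved — the B shares did not give the required vote.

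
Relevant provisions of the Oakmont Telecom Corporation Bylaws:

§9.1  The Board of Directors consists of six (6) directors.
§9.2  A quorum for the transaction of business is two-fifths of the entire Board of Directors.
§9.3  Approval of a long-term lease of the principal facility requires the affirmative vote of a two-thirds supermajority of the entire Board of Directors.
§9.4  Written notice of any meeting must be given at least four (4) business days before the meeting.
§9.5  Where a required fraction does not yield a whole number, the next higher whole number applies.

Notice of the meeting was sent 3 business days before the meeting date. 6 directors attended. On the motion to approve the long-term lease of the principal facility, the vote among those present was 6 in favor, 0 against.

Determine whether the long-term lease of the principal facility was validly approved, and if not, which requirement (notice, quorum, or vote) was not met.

Invalid — notice requirement not satisfied.

Notice: 3 business days given; 4 required (3 < 4). Not satisfied.
Quorum: 6 present; quorum is 3. Satisfied.
Vote: the long-term lease of the principal facility requires two-thirds of the entire Board of Directors (6). 2/3 of 6 = 4, so 4 affirmative votes are needed; 6 voted in favor. Satisfied.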